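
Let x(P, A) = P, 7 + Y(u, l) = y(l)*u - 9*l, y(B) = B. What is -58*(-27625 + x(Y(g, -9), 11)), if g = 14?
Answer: 1605266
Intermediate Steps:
Y(u, l) = -7 - 9*l + l*u (Y(u, l) = -7 + (l*u - 9*l) = -7 + (-9*l + l*u) = -7 - 9*l + l*u)
-58*(-27625 + x(Y(g, -9), 11)) = -58*(-27625 + (-7 - 9*(-9) - 9*14)) = -58*(-27625 + (-7 + 81 - 126)) = -58*(-27625 - 52) = -58*(-27677) = 1605266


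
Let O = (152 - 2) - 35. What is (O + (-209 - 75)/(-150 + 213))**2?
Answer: 48455521/3969 ≈ 12209.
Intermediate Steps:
O = 115 (O = 150 - 35 = 115)
(O + (-209 - 75)/(-150 + 213))**2 = (115 + (-209 - 75)/(-150 + 213))**2 = (115 - 284/63)**2 = (6961/63)**2 = 48455521/3969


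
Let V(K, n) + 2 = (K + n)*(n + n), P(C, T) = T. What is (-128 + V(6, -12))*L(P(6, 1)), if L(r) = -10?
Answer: -140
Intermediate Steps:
V(K, n) = -2 + 2*n*(K + n) (V(K, n) = -2 + (K + n)*(n + n) = -2 + (K + n)*(2*n) = -2 + 2*n*(K + n))
(-128 + V(6, -12))*L(P(6, 1)) = (-128 + (-2 + 2*(-12)² + 2*6*(-12)))*(-10) = (-128 + (-2 + 2*144 - 144))*(-10) = (-128 + (-2 + 288 - 144))*(-10) = (-128 + 142)*(-10) = 14*(-10) = -140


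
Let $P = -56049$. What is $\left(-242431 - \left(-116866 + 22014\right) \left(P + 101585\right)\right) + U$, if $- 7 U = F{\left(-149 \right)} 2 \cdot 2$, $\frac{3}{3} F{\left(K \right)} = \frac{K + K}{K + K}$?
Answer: $\frac{30232567683}{7} \approx 4.3189 \cdot 10^{9}$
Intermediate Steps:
$F{\left(K \right)} = 1$ ($F{\left(K \right)} = \frac{K + K}{K + K} = \frac{2 K}{2 K} = 2 K \frac{1}{2 K} = 1$)
$U = - \frac{4}{7}$ ($U = - \frac{1 \cdot 2 \cdot 2}{7} = - \frac{1 \cdot 4}{7} = \left(- \frac{1}{7}\right) 4 = - \frac{4}{7} \approx -0.57143$)
$\left(-242431 - \left(-116866 + 22014\right) \left(P + 101585\right)\right) + U = \left(-242431 - \left(-116866 + 22014\right) \left(-56049 + 101585\right)\right) - \frac{4}{7} = \left(-242431 - \left(-94852\right) 45536\right) - \frac{4}{7} = \left(-242431 - -4319180672\right) - \frac{4}{7} = \left(-242431 + 4319180672\right) - \frac{4}{7} = 4318938241 - \frac{4}{7} = \frac{30232567683}{7}$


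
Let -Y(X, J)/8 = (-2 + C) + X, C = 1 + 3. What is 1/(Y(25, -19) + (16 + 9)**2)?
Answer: 1/409 ≈ 0.0024450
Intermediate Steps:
C = 4
Y(X, J) = -16 - 8*X (Y(X, J) = -8*((-2 + 4) + X) = -8*(2 + X) = -16 - 8*X)
1/(Y(25, -19) + (16 + 9)**2) = 1/((-16 - 8*25) + (16 + 9)**2) = 1/((-16 - 200) + 25**2) = 1/(-216 + 625) = 1/409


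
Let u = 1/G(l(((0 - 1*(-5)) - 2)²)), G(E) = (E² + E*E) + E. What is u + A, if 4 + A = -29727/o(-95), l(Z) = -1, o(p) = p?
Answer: 29442/95 ≈ 309.92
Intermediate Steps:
G(E) = E + 2*E² (G(E) = (E² + E²) + E = 2*E² + E = E + 2*E²)
u = 1 (u = 1/(-(1 + 2*(-1))) = 1/(-(1 - 2)) = 1/(-1*(-1)) = 1/1 = 1)
A = 29347/95 (A = -4 - 29727/(-95) = -4 - 29727*(-1/95) = -4 + 29727/95 = 29347/95 ≈ 308.92)
u + A = 1 + 29347/95 = 29442/95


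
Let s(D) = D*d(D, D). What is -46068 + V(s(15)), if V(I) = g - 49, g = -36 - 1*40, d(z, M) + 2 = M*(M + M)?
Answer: -46193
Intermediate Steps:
d(z, M) = -2 + 2*M**2 (d(z, M) = -2 + M*(M + M) = -2 + M*(2*M) = -2 + 2*M**2)
s(D) = D*(-2 + 2*D**2)
g = -76 (g = -36 - 40 = -76)
V(I) = -125 (V(I) = -76 - 49 = -125)
-46068 + V(s(15)) = -46068 - 125 = -46193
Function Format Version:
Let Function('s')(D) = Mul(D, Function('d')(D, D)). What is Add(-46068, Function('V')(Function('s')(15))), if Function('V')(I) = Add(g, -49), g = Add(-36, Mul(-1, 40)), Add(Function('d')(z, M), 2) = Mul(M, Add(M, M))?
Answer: -46193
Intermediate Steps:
Function('d')(z, M) = Add(-2, Mul(2, Pow(M, 2))) (Function('d')(z, M) = Add(-2, Mul(M, Add(M, M))) = Add(-2, Mul(M, Mul(2, M))) = Add(-2, Mul(2, Pow(M, 2))))
Function('s')(D) = Mul(D, Add(-2, Mul(2, Pow(D, 2))))
g = -76 (g = Add(-36, -40) = -76)
Function('V')(I) = -125 (Function('V')(I) = Add(-76, -49) = -125)
Add(-46068, Function('V')(Function('s')(15))) = Add(-46068, -125) = -46193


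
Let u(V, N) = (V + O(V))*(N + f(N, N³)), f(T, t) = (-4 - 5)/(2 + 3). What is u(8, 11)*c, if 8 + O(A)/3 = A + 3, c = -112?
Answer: -87584/5 ≈ -17517.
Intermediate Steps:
f(T, t) = -9/5
O(A) = -15 + 3*A (O(A) = -24 + 3*(A + 3) = -24 + 3*(3 + A) = -24 + (9 + 3*A) = -15 + 3*A)
u(V, N) = (-15 + 4*V)*(-9/5 + N) (u(V, N) = (V + (-15 + 3*V))*(N - 9/5) = (-15 + 4*V)*(-9/5 + N))
u(8, 11)*c = (27 - 15*11 - 36/5*8 + 4*11*8)*(-112) = (27 - 165 - 288/5 + 352)*(-112) = (782/5)*(-112) = -87584/5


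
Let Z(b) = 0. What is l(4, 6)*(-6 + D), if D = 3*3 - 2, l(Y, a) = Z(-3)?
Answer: 0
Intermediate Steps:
l(Y, a) = 0
D = 7 (D = 9 - 2 = 7)
l(4, 6)*(-6 + D) = 0*(-6 + 7) = 0*1 = 0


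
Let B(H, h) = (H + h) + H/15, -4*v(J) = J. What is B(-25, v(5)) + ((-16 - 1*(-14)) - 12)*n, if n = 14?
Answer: -2687/12 ≈ -223.92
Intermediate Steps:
v(J) = -J/4
B(H, h) = h + 16*H/15 (B(H, h) = (H + h) + H*(1/15) = (H + h) + H/15 = h + 16*H/15)
B(-25, v(5)) + ((-16 - 1*(-14)) - 12)*n = (-¼*5 + (16/15)*(-25)) + ((-16 - 1*(-14)) - 12)*14 = (-5/4 - 80/3) + ((-16 + 14) - 12)*14 = -335/12 + (-2 - 12)*14 = -335/12 - 14*14 = -335/12 - 196 = -2687/12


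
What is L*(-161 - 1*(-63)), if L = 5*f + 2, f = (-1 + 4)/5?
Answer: -490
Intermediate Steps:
f = 3/5 (f = 3*(1/5) = 3/5 ≈ 0.60000)
L = 5 (L = 5*(3/5) + 2 = 3 + 2 = 5)
L*(-161 - 1*(-63)) = 5*(-161 - 1*(-63)) = 5*(-161 + 63) = 5*(-98) = -490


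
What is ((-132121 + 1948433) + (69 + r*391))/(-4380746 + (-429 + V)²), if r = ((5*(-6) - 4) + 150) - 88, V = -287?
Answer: -1827329/3868090 ≈ -0.47241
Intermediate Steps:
r = 28 (r = ((-30 - 4) + 150) - 88 = (-34 + 150) - 88 = 116 - 88 = 28)
((-132121 + 1948433) + (69 + r*391))/(-4380746 + (-429 + V)²) = ((-132121 + 1948433) + (69 + 28*391))/(-4380746 + (-429 - 287)²) = (1816312 + (69 + 10948))/(-4380746 + (-716)²) = (1816312 + 11017)/(-4380746 + 512656) = 1827329/(-3868090) = 1827329*(-1/3868090) = -1827329/3868090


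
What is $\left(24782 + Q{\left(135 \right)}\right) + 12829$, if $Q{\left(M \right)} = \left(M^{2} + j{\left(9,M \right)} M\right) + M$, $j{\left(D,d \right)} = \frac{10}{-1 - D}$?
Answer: $55836$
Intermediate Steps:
$Q{\left(M \right)} = M^{2}$ ($Q{\left(M \right)} = \left(M^{2} + - \frac{10}{1 + 9} M\right) + M = \left(M^{2} + - \frac{10}{10} M\right) + M = \left(M^{2} + \left(-10\right) \frac{1}{10} M\right) + M = \left(M^{2} - M\right) + M = M^{2}$)
$\left(24782 + Q{\left(135 \right)}\right) + 12829 = \left(24782 + 135^{2}\right) + 12829 = \left(24782 + 18225\right) + 12829 = 43007 + 12829 = 55836$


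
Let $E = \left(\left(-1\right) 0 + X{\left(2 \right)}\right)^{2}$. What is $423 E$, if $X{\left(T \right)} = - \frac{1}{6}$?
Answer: $\frac{47}{4} \approx 11.75$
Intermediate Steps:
$X{\left(T \right)} = - \frac{1}{6}$ ($X{\left(T \right)} = \left(-1\right) \frac{1}{6} = - \frac{1}{6}$)
$E = \frac{1}{36}$ ($E = \left(\left(-1\right) 0 - \frac{1}{6}\right)^{2} = \left(0 - \frac{1}{6}\right)^{2} = \left(- \frac{1}{6}\right)^{2} = \frac{1}{36} \approx 0.027778$)
$423 E = 423 \cdot \frac{1}{36} = \frac{47}{4}$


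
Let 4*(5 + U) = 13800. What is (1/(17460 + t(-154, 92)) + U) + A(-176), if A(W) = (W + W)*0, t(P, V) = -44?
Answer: 59998121/17416 ≈ 3445.0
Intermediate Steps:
U = 3445 (U = -5 + (¼)*13800 = -5 + 3450 = 3445)
A(W) = 0 (A(W) = (2*W)*0 = 0)
(1/(17460 + t(-154, 92)) + U) + A(-176) = (1/(17460 - 44) + 3445) + 0 = (1/17416 + 3445) + 0 = 59998121/17416 + 0 = 59998121/17416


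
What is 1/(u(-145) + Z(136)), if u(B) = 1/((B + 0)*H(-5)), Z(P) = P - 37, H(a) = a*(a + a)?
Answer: 7250/717749 ≈ 0.010101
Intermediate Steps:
H(a) = 2*a**2 (H(a) = a*(2*a) = 2*a**2)
Z(P) = -37 + P
u(B) = 1/(50*B) (u(B) = 1/((B + 0)*(2*(-5)**2)) = 1/(B*(2*25)) = 1/(B*50) = 1/(50*B))
1/(u(-145) + Z(136)) = 1/((1/50)/(-145) + (-37 + 136)) = 1/((1/50)*(-1/145) + 99) = 1/(-1/7250 + 99) = 1/(717749/7250) = 7250/717749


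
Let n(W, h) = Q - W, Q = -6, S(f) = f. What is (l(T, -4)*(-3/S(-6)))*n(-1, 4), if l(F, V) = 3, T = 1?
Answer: -15/2 ≈ -7.5000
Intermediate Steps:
n(W, h) = -6 - W
(l(T, -4)*(-3/S(-6)))*n(-1, 4) = (3*(-3/(-6)))*(-6 - 1*(-1)) = (3*(-3*(-⅙)))*(-6 + 1) = (3*(½))*(-5) = (3/2)*(-5) = -15/2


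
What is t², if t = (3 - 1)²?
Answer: 16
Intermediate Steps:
t = 4 (t = 2² = 4)
t² = 4² = 16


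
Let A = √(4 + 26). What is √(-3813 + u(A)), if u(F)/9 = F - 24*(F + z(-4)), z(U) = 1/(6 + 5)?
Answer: √(-463749 - 25047*√30)/11 ≈ 70.473*I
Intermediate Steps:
A = √30 ≈ 5.4772
z(U) = 1/11
u(F) = -216/11 - 207*F (u(F) = 9*(F - 24*(F + 1/11)) = 9*(F - 24*(1/11 + F)) = 9*(F - (24/11 + 24*F)) = 9*(F + (-24/11 - 24*F)) = 9*(-24/11 - 23*F) = -216/11 - 207*F)
√(-3813 + u(A)) = √(-3813 + (-216/11 - 207*√30)) = √(-42159/11 - 207*√30)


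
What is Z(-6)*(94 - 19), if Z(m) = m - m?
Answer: 0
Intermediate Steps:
Z(m) = 0
Z(-6)*(94 - 19) = 0*(94 - 19) = 0*75 = 0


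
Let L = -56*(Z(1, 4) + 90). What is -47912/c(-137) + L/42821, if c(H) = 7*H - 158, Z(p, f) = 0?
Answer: 2046010072/47831057 ≈ 42.776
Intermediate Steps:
c(H) = -158 + 7*H
L = -5040 (L = -56*(0 + 90) = -56*90 = -5040)
-47912/c(-137) + L/42821 = -47912/(-158 + 7*(-137)) - 5040/42821 = -47912/(-158 - 959) - 5040*1/42821 = -47912/(-1117) - 5040/42821 = -47912*(-1/1117) - 5040/42821 = 47912/1117 - 5040/42821 = 2046010072/47831057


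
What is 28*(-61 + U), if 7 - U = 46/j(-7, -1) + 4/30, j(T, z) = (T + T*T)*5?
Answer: -22828/15 ≈ -1521.9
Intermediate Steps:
j(T, z) = 5*T + 5*T² (j(T, z) = (T + T²)*5 = 5*T + 5*T²)
U = 698/105 (U = 7 - (46/((5*(-7)*(1 - 7))) + 4/30) = 7 - (46/((5*(-7)*(-6))) + 4*(1/30)) = 7 - (46/210 + 2/15) = 7 - (46*(1/210) + 2/15) = 7 - (23/105 + 2/15) = 7 - 1*37/105 = 7 - 37/105 = 698/105 ≈ 6.6476)
28*(-61 + U) = 28*(-61 + 698/105) = 28*(-5707/105) = -22828/15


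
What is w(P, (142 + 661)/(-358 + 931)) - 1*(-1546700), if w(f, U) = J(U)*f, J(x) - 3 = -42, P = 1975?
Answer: 1469675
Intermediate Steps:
J(x) = -39 (J(x) = 3 - 42 = -39)
w(f, U) = -39*f
w(P, (142 + 661)/(-358 + 931)) - 1*(-1546700) = -39*1975 - 1*(-1546700) = -77025 + 1546700 = 1469675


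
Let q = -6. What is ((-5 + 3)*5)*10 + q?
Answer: -106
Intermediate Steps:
((-5 + 3)*5)*10 + q = ((-5 + 3)*5)*10 - 6 = -2*5*10 - 6 = -10*10 - 6 = -100 - 6 = -106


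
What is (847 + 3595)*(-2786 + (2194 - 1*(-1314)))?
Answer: 3207124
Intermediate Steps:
(847 + 3595)*(-2786 + (2194 - 1*(-1314))) = 4442*(-2786 + (2194 + 1314)) = 4442*(-2786 + 3508) = 4442*722 = 3207124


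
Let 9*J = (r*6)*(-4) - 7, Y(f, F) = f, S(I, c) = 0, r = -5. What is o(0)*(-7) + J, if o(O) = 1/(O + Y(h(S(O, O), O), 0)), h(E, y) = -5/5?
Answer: 176/9 ≈ 19.556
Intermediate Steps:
h(E, y) = -1 (h(E, y) = -5*⅕ = -1)
o(O) = 1/(-1 + O) (o(O) = 1/(O - 1) = 1/(-1 + O))
J = 113/9 (J = (-5*6*(-4) - 7)/9 = (-30*(-4) - 7)/9 = (120 - 7)/9 = (⅑)*113 = 113/9 ≈ 12.556)
o(0)*(-7) + J = -7/(-1 + 0) + 113/9 = -7/(-1) + 113/9 = -1*(-7) + 113/9 = 7 + 113/9 = 176/9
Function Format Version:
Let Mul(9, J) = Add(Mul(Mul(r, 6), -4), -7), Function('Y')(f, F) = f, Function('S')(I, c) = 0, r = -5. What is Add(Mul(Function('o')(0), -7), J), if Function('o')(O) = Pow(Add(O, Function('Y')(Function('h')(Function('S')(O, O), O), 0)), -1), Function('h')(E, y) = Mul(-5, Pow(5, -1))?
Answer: Rational(176, 9) ≈ 19.556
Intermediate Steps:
Function('h')(E, y) = -1 (Function('h')(E, y) = Mul(-5, Rational(1, 5)) = -1)
Function('o')(O) = Pow(Add(-1, O), -1) (Function('o')(O) = Pow(Add(O, -1), -1) = Pow(Add(-1, O), -1))
J = Rational(113, 9) (J = Mul(Rational(1, 9), Add(Mul(Mul(-5, 6), -4), -7)) = Mul(Rational(1, 9), Add(Mul(-30, -4), -7)) = Mul(Rational(1, 9), Add(120, -7)) = Mul(Rational(1, 9), 113) = Rational(113, 9) ≈ 12.556)
Add(Mul(Function('o')(0), -7), J) = Add(Mul(Pow(Add(-1, 0), -1), -7), Rational(113, 9)) = Add(Mul(Pow(-1, -1), -7), Rational(113, 9)) = Add(Mul(-1, -7), Rational(113, 9)) = Add(7, Rational(113, 9)) = Rational(176, 9)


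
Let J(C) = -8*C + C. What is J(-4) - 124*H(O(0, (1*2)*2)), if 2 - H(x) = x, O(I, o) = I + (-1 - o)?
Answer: -840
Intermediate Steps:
O(I, o) = -1 + I - o
J(C) = -7*C
H(x) = 2 - x
J(-4) - 124*H(O(0, (1*2)*2)) = -7*(-4) - 124*(2 - (-1 + 0 - 1*2*2)) = 28 - 124*(2 - (-1 + 0 - 2*2)) = 28 - 124*(2 - (-1 + 0 - 1*4)) = 28 - 124*(2 - (-1 + 0 - 4)) = 28 - 124*(2 - 1*(-5)) = 28 - 124*(2 + 5) = 28 - 124*7 = 28 - 868 = -840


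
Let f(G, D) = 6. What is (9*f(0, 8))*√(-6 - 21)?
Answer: 162*I*√3 ≈ 280.59*I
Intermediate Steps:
(9*f(0, 8))*√(-6 - 21) = (9*6)*√(-6 - 21) = 54*√(-27) = 54*(3*I*√3) = 162*I*√3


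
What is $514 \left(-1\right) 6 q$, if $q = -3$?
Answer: $9252$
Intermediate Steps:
$514 \left(-1\right) 6 q = 514 \left(-1\right) 6 \left(-3\right) = 514 \left(\left(-6\right) \left(-3\right)\right) = 514 \cdot 18 = 9252$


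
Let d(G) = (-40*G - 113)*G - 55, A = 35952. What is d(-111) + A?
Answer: -444400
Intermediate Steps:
d(G) = -55 + G*(-113 - 40*G) (d(G) = (-113 - 40*G)*G - 55 = G*(-113 - 40*G) - 55 = -55 + G*(-113 - 40*G))
d(-111) + A = (-55 - 113*(-111) - 40*(-111)**2) + 35952 = (-55 + 12543 - 40*12321) + 35952 = (-55 + 12543 - 492840) + 35952 = -480352 + 35952 = -444400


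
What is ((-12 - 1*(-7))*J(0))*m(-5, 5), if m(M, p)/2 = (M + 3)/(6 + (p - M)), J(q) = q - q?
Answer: 0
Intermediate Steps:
J(q) = 0
m(M, p) = 2*(3 + M)/(6 + p - M) (m(M, p) = 2*((M + 3)/(6 + (p - M))) = 2*((3 + M)/(6 + p - M)) = 2*(3 + M)/(6 + p - M))
((-12 - 1*(-7))*J(0))*m(-5, 5) = ((-12 - 1*(-7))*0)*(2*(3 - 5)/(6 + 5 - 1*(-5))) = ((-12 + 7)*0)*(2*(-2)/(6 + 5 + 5)) = (-5*0)*(2*(-2)/16) = 0*(2*(1/16)*(-2)) = 0*(-¼) = 0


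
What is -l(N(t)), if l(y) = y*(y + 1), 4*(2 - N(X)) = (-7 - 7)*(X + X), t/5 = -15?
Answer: -273006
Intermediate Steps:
t = -75 (t = 5*(-15) = -75)
N(X) = 2 + 7*X (N(X) = 2 - (-7 - 7)*(X + X)/4 = 2 - (-7)*2*X/2 = 2 - (-7)*X = 2 + 7*X)
l(y) = y*(1 + y)
-l(N(t)) = -(2 + 7*(-75))*(1 + (2 + 7*(-75))) = -(2 - 525)*(1 + (2 - 525)) = -(-523)*(1 - 523) = -(-523)*(-522) = -1*273006 = -273006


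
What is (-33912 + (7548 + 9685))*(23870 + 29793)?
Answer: -895045177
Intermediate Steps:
(-33912 + (7548 + 9685))*(23870 + 29793) = (-33912 + 17233)*53663 = -16679*53663 = -895045177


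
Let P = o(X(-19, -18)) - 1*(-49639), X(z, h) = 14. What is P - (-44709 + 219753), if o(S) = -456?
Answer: -125861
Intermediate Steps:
P = 49183 (P = -456 - 1*(-49639) = -456 + 49639 = 49183)
P - (-44709 + 219753) = 49183 - (-44709 + 219753) = 49183 - 1*175044 = 49183 - 175044 = -125861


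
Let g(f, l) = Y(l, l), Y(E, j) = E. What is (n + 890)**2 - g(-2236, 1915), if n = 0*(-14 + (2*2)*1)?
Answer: 790185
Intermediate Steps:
g(f, l) = l
n = 0 (n = 0*(-14 + 4*1) = 0*(-14 + 4) = 0*(-10) = 0)
(n + 890)**2 - g(-2236, 1915) = (0 + 890)**2 - 1*1915 = 890**2 - 1915 = 792100 - 1915 = 790185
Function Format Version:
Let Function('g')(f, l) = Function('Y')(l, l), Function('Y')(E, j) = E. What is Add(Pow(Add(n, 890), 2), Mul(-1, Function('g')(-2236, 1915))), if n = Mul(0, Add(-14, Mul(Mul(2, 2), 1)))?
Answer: 790185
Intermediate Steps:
Function('g')(f, l) = l
n = 0 (n = Mul(0, Add(-14, Mul(4, 1))) = Mul(0, Add(-14, 4)) = Mul(0, -10) = 0)
Add(Pow(Add(n, 890), 2), Mul(-1, Function('g')(-2236, 1915))) = Add(Pow(Add(0, 890), 2), Mul(-1, 1915)) = Add(Pow(890, 2), -1915) = Add(792100, -1915) = 790185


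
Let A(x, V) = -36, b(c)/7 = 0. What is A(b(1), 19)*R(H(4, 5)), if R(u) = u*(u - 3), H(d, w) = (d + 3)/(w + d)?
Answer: 560/9 ≈ 62.222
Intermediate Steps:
b(c) = 0 (b(c) = 7*0 = 0)
H(d, w) = (3 + d)/(d + w)
R(u) = u*(-3 + u)
A(b(1), 19)*R(H(4, 5)) = -36*(3 + 4)/(4 + 5)*(-3 + (3 + 4)/(4 + 5)) = -36*7/9*(-3 + 7/9) = -36*(⅑)*7*(-3 + (⅑)*7) = -28*(-3 + 7/9) = -28*(-20)/9 = -36*(-140/81) = 560/9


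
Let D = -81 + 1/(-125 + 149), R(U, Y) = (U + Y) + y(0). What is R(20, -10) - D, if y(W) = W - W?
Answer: 2183/24 ≈ 90.958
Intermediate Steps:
y(W) = 0
R(U, Y) = U + Y (R(U, Y) = (U + Y) + 0 = U + Y)
D = -1943/24 (D = -81 + 1/24 = -1943/24 ≈ -80.958)
R(20, -10) - D = (20 - 10) - 1*(-1943/24) = 10 + 1943/24 = 2183/24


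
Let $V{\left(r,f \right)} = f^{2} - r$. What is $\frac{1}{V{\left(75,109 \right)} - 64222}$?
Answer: $- \frac{1}{52416} \approx -1.9078 \cdot 10^{-5}$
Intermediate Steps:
$\frac{1}{V{\left(75,109 \right)} - 64222} = \frac{1}{\left(109^{2} - 75\right) - 64222} = \frac{1}{\left(11881 - 75\right) - 64222} = \frac{1}{11806 - 64222} = \frac{1}{-52416} = - \frac{1}{52416}$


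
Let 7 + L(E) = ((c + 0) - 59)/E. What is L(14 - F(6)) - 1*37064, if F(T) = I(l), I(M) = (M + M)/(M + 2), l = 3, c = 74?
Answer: -2372469/64 ≈ -37070.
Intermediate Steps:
I(M) = 2*M/(2 + M) (I(M) = (2*M)/(2 + M) = 2*M/(2 + M))
F(T) = 6/5 (F(T) = 2*3/(2 + 3) = 2*3/5 = 2*3*(1/5) = 6/5)
L(E) = -7 + 15/E (L(E) = -7 + ((74 + 0) - 59)/E = -7 + (74 - 59)/E = -7 + 15/E)
L(14 - F(6)) - 1*37064 = (-7 + 15/(14 - 1*6/5)) - 1*37064 = (-7 + 15/(14 - 6/5)) - 37064 = (-7 + 15/(64/5)) - 37064 = (-7 + 15*(5/64)) - 37064 = (-7 + 75/64) - 37064 = -373/64 - 37064 = -2372469/64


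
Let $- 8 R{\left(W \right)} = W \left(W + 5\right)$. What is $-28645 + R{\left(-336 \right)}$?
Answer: $-42547$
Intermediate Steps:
$R{\left(W \right)} = - \frac{W \left(5 + W\right)}{8}$ ($R{\left(W \right)} = - \frac{W \left(W + 5\right)}{8} = - \frac{W \left(5 + W\right)}{8}$)
$-28645 + R{\left(-336 \right)} = -28645 - - 42 \left(5 - 336\right) = -28645 - \left(-42\right) \left(-331\right) = -28645 - 13902 = -42547$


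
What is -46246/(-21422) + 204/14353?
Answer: 334069463/153734983 ≈ 2.1730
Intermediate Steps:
-46246/(-21422) + 204/14353 = -46246*(-1/21422) + 204*(1/14353) = 23123/10711 + 204/14353 = 334069463/153734983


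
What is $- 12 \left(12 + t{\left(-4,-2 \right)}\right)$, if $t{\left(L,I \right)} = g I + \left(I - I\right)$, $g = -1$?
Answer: $-168$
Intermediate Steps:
$t{\left(L,I \right)} = - I$ ($t{\left(L,I \right)} = - I + \left(I - I\right) = - I + 0 = - I$)
$- 12 \left(12 + t{\left(-4,-2 \right)}\right) = - 12 \left(12 - -2\right) = - 12 \left(12 + 2\right) = \left(-12\right) 14 = -168$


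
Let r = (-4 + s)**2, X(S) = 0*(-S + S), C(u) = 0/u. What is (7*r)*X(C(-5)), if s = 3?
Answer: 0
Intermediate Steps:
C(u) = 0
X(S) = 0 (X(S) = 0*0 = 0)
r = 1 (r = (-4 + 3)**2 = (-1)**2 = 1)
(7*r)*X(C(-5)) = (7*1)*0 = 7*0 = 0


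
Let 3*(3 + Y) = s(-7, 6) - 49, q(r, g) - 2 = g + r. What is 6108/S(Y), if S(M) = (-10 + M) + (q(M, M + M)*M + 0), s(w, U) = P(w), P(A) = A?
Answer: 4581/1000 ≈ 4.5810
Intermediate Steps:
s(w, U) = w
q(r, g) = 2 + g + r (q(r, g) = 2 + (g + r) = 2 + g + r)
Y = -65/3 (Y = -3 + (-7 - 49)/3 = -3 + (⅓)*(-56) = -3 - 56/3 = -65/3 ≈ -21.667)
S(M) = -10 + M + M*(2 + 3*M) (S(M) = (-10 + M) + ((2 + (M + M) + M)*M + 0) = (-10 + M) + ((2 + 2*M + M)*M + 0) = (-10 + M) + ((2 + 3*M)*M + 0) = (-10 + M) + (M*(2 + 3*M) + 0) = (-10 + M) + M*(2 + 3*M) = -10 + M + M*(2 + 3*M))
6108/S(Y) = 6108/(-10 - 65/3 - 65*(2 + 3*(-65/3))/3) = 6108/(-10 - 65/3 - 65*(2 - 65)/3) = 6108/(-10 - 65/3 - 65/3*(-63)) = 6108/(-10 - 65/3 + 1365) = 6108/(4000/3) = 6108*(3/4000) = 4581/1000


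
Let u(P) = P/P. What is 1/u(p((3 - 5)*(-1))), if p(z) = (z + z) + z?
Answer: 1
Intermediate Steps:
p(z) = 3*z (p(z) = 2*z + z = 3*z)
u(P) = 1
1/u(p((3 - 5)*(-1))) = 1/1 = 1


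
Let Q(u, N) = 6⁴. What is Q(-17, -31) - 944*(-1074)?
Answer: 1015152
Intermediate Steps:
Q(u, N) = 1296
Q(-17, -31) - 944*(-1074) = 1296 - 944*(-1074) = 1296 + 1013856 = 1015152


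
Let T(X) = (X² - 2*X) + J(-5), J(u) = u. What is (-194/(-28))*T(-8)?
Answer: 7275/14 ≈ 519.64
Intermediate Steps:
T(X) = -5 + X² - 2*X (T(X) = (X² - 2*X) - 5 = -5 + X² - 2*X)
(-194/(-28))*T(-8) = (-194/(-28))*(-5 + (-8)² - 2*(-8)) = (-194*(-1/28))*(-5 + 64 + 16) = (97/14)*75 = 7275/14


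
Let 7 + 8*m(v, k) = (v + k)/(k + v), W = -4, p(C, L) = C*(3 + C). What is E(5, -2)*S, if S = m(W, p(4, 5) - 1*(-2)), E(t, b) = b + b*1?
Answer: 3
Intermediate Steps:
E(t, b) = 2*b (E(t, b) = b + b = 2*b)
m(v, k) = -¾ (m(v, k) = -7/8 + ((v + k)/(k + v))/8 = -7/8 + ((k + v)/(k + v))/8 = -7/8 + (⅛)*1 = -7/8 + ⅛ = -¾)
S = -¾ ≈ -0.75000
E(5, -2)*S = (2*(-2))*(-¾) = -4*(-¾) = 3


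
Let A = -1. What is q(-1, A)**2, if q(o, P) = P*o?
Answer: 1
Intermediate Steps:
q(-1, A)**2 = (-1*(-1))**2 = 1**2 = 1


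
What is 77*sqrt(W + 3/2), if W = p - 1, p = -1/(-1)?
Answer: 77*sqrt(6)/2 ≈ 94.305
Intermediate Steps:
p = 1 (p = -1*(-1) = 1)
W = 0 (W = 1 - 1 = 0)
77*sqrt(W + 3/2) = 77*sqrt(0 + 3/2) = 77*sqrt(3/2) = 77*(sqrt(6)/2) = 77*sqrt(6)/2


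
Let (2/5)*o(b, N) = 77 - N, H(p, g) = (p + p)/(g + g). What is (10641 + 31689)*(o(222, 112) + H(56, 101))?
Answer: -371720895/101 ≈ -3.6804e+6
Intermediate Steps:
H(p, g) = p/g (H(p, g) = (2*p)/((2*g)) = (2*p)*(1/(2*g)) = p/g)
o(b, N) = 385/2 - 5*N/2 (o(b, N) = 5*(77 - N)/2 = 385/2 - 5*N/2)
(10641 + 31689)*(o(222, 112) + H(56, 101)) = (10641 + 31689)*((385/2 - 5/2*112) + 56/101) = 42330*((385/2 - 280) + 56*(1/101)) = 42330*(-175/2 + 56/101) = 42330*(-17563/202) = -371720895/101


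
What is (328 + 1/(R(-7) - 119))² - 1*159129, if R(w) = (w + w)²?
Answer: -305559792/5929 ≈ -51537.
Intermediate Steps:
R(w) = 4*w² (R(w) = (2*w)² = 4*w²)
(328 + 1/(R(-7) - 119))² - 1*159129 = (328 + 1/(4*(-7)² - 119))² - 1*159129 = (328 + 1/(4*49 - 119))² - 159129 = (328 + 1/(196 - 119))² - 159129 = (328 + 1/77)² - 159129 = (25257/77)² - 159129 = 637916049/5929 - 159129 = -305559792/5929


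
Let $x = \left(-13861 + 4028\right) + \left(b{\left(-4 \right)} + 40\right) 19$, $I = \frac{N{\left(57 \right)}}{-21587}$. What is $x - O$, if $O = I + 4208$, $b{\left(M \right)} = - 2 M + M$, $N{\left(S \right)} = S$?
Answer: $- \frac{285056278}{21587} \approx -13205.0$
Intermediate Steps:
$b{\left(M \right)} = - M$
$I = - \frac{57}{21587}$ ($I = \frac{57}{-21587} = 57 \left(- \frac{1}{21587}\right) = - \frac{57}{21587} \approx -0.0026405$)
$O = \frac{90838039}{21587}$ ($O = - \frac{57}{21587} + 4208 = \frac{90838039}{21587} \approx 4208.0$)
$x = -8997$ ($x = \left(-13861 + 4028\right) + \left(\left(-1\right) \left(-4\right) + 40\right) 19 = -9833 + \left(4 + 40\right) 19 = -9833 + 44 \cdot 19 = -9833 + 836 = -8997$)
$x - O = -8997 - \frac{90838039}{21587} = - \frac{285056278}{21587}$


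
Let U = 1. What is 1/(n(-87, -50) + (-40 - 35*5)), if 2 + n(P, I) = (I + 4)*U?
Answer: -1/263 ≈ -0.0038023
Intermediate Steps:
n(P, I) = 2 + I (n(P, I) = -2 + (I + 4)*1 = -2 + (4 + I)*1 = -2 + (4 + I) = 2 + I)
1/(n(-87, -50) + (-40 - 35*5)) = 1/((2 - 50) + (-40 - 35*5)) = 1/(-48 + (-40 - 175)) = 1/(-48 - 215) = 1/(-263) = -1/263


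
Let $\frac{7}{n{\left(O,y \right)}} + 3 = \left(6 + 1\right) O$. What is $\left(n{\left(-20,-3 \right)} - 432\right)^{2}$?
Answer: $\frac{3817139089}{20449} \approx 1.8667 \cdot 10^{5}$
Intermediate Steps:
$n{\left(O,y \right)} = \frac{7}{-3 + 7 O}$ ($n{\left(O,y \right)} = \frac{7}{-3 + \left(6 + 1\right) O} = \frac{7}{-3 + 7 O}$)
$\left(n{\left(-20,-3 \right)} - 432\right)^{2} = \left(\frac{7}{-3 + 7 \left(-20\right)} - 432\right)^{2} = \left(\frac{7}{-3 - 140} - 432\right)^{2} = \left(\frac{7}{-143} - 432\right)^{2} = \left(7 \left(- \frac{1}{143}\right) - 432\right)^{2} = \left(- \frac{7}{143} - 432\right)^{2} = \left(- \frac{61783}{143}\right)^{2} = \frac{3817139089}{20449}$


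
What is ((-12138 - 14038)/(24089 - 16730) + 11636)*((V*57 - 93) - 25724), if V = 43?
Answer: -2000203156168/7359 ≈ -2.7180e+8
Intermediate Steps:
((-12138 - 14038)/(24089 - 16730) + 11636)*((V*57 - 93) - 25724) = ((-12138 - 14038)/(24089 - 16730) + 11636)*((43*57 - 93) - 25724) = (-26176/7359 + 11636)*((2451 - 93) - 25724) = (-26176*1/7359 + 11636)*(2358 - 25724) = (-26176/7359 + 11636)*(-23366) = (85603148/7359)*(-23366) = -2000203156168/7359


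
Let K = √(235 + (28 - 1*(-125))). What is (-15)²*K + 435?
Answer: 435 + 450*√97 ≈ 4867.0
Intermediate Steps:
K = 2*√97 (K = √(235 + (28 + 125)) = √(235 + 153) = √388 = 2*√97 ≈ 19.698)
(-15)²*K + 435 = (-15)²*(2*√97) + 435 = 225*(2*√97) + 435 = 450*√97 + 435 = 435 + 450*√97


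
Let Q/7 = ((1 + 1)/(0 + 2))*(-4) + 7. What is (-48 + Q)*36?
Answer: -972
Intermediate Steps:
Q = 21 (Q = 7*(((1 + 1)/(0 + 2))*(-4) + 7) = 7*((2/2)*(-4) + 7) = 7*((2*(1/2))*(-4) + 7) = 7*(1*(-4) + 7) = 7*(-4 + 7) = 7*3 = 21)
(-48 + Q)*36 = (-48 + 21)*36 = -27*36 = -972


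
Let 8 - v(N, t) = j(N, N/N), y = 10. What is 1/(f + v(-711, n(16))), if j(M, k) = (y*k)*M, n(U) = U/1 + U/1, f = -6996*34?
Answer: -1/230746 ≈ -4.3338e-6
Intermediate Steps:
f = -237864
n(U) = 2*U (n(U) = U*1 + U*1 = U + U = 2*U)
j(M, k) = 10*M*k (j(M, k) = (10*k)*M = 10*M*k)
v(N, t) = 8 - 10*N (v(N, t) = 8 - 10*N*N/N = 8 - 10*N)
1/(f + v(-711, n(16))) = 1/(-237864 + (8 - 10*(-711))) = 1/(-237864 + (8 + 7110)) = 1/(-237864 + 7118) = 1/(-230746) = -1/230746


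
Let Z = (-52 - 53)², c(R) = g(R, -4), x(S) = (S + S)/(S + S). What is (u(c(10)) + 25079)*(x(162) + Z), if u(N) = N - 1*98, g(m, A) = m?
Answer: 275550766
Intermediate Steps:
x(S) = 1 (x(S) = (2*S)/((2*S)) = (2*S)*(1/(2*S)) = 1)
c(R) = R
u(N) = -98 + N (u(N) = N - 98 = -98 + N)
Z = 11025 (Z = (-105)² = 11025)
(u(c(10)) + 25079)*(x(162) + Z) = ((-98 + 10) + 25079)*(1 + 11025) = (-88 + 25079)*11026 = 24991*11026 = 275550766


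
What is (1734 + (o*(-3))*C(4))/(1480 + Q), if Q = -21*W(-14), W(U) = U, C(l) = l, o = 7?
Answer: 825/887 ≈ 0.93010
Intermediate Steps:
Q = 294 (Q = -21*(-14) = 294)
(1734 + (o*(-3))*C(4))/(1480 + Q) = (1734 + (7*(-3))*4)/(1480 + 294) = (1734 - 21*4)/1774 = (1734 - 84)*(1/1774) = 1650*(1/1774) = 825/887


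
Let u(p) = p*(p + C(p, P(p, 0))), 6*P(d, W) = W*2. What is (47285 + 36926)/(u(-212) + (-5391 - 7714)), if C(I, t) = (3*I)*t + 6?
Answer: 84211/30567 ≈ 2.7550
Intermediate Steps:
P(d, W) = W/3 (P(d, W) = (W*2)/6 = (2*W)/6 = W/3)
C(I, t) = 6 + 3*I*t (C(I, t) = 3*I*t + 6 = 6 + 3*I*t)
u(p) = p*(6 + p) (u(p) = p*(p + (6 + 3*p*((⅓)*0))) = p*(p + (6 + 3*p*0)) = p*(p + (6 + 0)) = p*(p + 6) = p*(6 + p))
(47285 + 36926)/(u(-212) + (-5391 - 7714)) = (47285 + 36926)/(-212*(6 - 212) + (-5391 - 7714)) = 84211/(-212*(-206) - 13105) = 84211/(43672 - 13105) = 84211/30567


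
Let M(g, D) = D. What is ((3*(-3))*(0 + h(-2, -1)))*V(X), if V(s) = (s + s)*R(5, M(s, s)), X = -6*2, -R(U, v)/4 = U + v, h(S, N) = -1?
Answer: -6048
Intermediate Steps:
R(U, v) = -4*U - 4*v (R(U, v) = -4*(U + v) = -4*U - 4*v)
X = -12
V(s) = 2*s*(-20 - 4*s) (V(s) = (s + s)*(-4*5 - 4*s) = (2*s)*(-20 - 4*s) = 2*s*(-20 - 4*s))
((3*(-3))*(0 + h(-2, -1)))*V(X) = ((3*(-3))*(0 - 1))*(-8*(-12)*(5 - 12)) = (-9*(-1))*(-8*(-12)*(-7)) = 9*(-672) = -6048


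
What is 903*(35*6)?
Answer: 189630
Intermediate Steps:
903*(35*6) = 903*210 = 189630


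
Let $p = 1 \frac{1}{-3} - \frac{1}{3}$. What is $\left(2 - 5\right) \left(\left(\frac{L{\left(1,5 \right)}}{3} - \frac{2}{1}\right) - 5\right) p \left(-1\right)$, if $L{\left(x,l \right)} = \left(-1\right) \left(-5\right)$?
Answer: $\frac{32}{3} \approx 10.667$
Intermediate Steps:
$L{\left(x,l \right)} = 5$
$p = - \frac{2}{3}$ ($p = 1 \left(- \frac{1}{3}\right) - \frac{1}{3} = - \frac{1}{3} - \frac{1}{3} = - \frac{2}{3} \approx -0.66667$)
$\left(2 - 5\right) \left(\left(\frac{L{\left(1,5 \right)}}{3} - \frac{2}{1}\right) - 5\right) p \left(-1\right) = \left(2 - 5\right) \left(\left(\frac{5}{3} - \frac{2}{1}\right) - 5\right) \left(- \frac{2}{3}\right) \left(-1\right) = - 3 \left(\left(5 \cdot \frac{1}{3} - 2\right) - 5\right) \left(- \frac{2}{3}\right) \left(-1\right) = - 3 \left(\left(\frac{5}{3} - 2\right) - 5\right) \left(- \frac{2}{3}\right) \left(-1\right) = - 3 \left(- \frac{1}{3} - 5\right) \left(- \frac{2}{3}\right) \left(-1\right) = \left(-3\right) \left(- \frac{16}{3}\right) \left(- \frac{2}{3}\right) \left(-1\right) = 16 \left(- \frac{2}{3}\right) \left(-1\right) = \left(- \frac{32}{3}\right) \left(-1\right) = \frac{32}{3}$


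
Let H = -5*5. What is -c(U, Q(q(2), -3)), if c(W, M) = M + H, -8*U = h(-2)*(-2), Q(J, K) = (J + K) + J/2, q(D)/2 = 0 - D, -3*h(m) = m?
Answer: 34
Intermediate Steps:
h(m) = -m/3
H = -25
q(D) = -2*D (q(D) = 2*(0 - D) = 2*(-D) = -2*D)
Q(J, K) = K + 3*J/2 (Q(J, K) = (J + K) + J*(½) = (J + K) + J/2 = K + 3*J/2)
U = ⅙ (U = -(-⅓*(-2))*(-2)/8 = -(-2)/12 = -⅛*(-4/3) = ⅙ ≈ 0.16667)
c(W, M) = -25 + M (c(W, M) = M - 25 = -25 + M)
-c(U, Q(q(2), -3)) = -(-25 + (-3 + 3*(-2*2)/2)) = -(-25 + (-3 + (3/2)*(-4))) = -(-25 + (-3 - 6)) = -(-25 - 9) = -1*(-34) = 34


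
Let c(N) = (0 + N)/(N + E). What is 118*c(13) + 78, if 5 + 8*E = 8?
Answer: 20618/107 ≈ 192.69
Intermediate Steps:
E = 3/8 (E = -5/8 + (⅛)*8 = -5/8 + 1 = 3/8 ≈ 0.37500)
c(N) = N/(3/8 + N) (c(N) = (0 + N)/(N + 3/8) = N/(3/8 + N))
118*c(13) + 78 = 118*(8*13/(3 + 8*13)) + 78 = 118*(8*13/(3 + 104)) + 78 = 118*(8*13/107) + 78 = 118*(8*13*(1/107)) + 78 = 118*(104/107) + 78 = 12272/107 + 78 = 20618/107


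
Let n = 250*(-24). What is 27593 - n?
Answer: 33593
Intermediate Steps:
n = -6000
27593 - n = 27593 - 1*(-6000) = 27593 + 6000 = 33593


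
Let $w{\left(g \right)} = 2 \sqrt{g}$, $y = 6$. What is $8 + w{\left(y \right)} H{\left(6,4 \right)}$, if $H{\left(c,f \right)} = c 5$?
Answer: $8 + 60 \sqrt{6} \approx 154.97$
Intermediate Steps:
$H{\left(c,f \right)} = 5 c$
$8 + w{\left(y \right)} H{\left(6,4 \right)} = 8 + 2 \sqrt{6} \cdot 5 \cdot 6 = 8 + 2 \sqrt{6} \cdot 30 = 8 + 60 \sqrt{6}$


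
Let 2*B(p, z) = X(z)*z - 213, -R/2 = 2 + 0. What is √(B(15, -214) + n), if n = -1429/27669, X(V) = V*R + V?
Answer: I*√210687533290326/55338 ≈ 262.3*I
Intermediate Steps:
R = -4 (R = -2*(2 + 0) = -2*2 = -4)
X(V) = -3*V (X(V) = V*(-4) + V = -4*V + V = -3*V)
n = -1429/27669 (n = -1429*1/27669 = -1429/27669 ≈ -0.051646)
B(p, z) = -213/2 - 3*z²/2 (B(p, z) = ((-3*z)*z - 213)/2 = (-3*z² - 213)/2 = (-213 - 3*z²)/2 = -213/2 - 3*z²/2)
√(B(15, -214) + n) = √((-213/2 - 3/2*(-214)²) - 1429/27669) = √((-213/2 - 3/2*45796) - 1429/27669) = √((-213/2 - 68694) - 1429/27669) = √(-137601/2 - 1429/27669) = √(-3807284927/55338) = I*√210687533290326/55338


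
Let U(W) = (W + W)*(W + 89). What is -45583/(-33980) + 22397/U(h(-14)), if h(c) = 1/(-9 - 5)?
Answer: -14905231009/8461020 ≈ -1761.6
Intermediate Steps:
h(c) = -1/14 (h(c) = 1/(-14) = -1/14)
U(W) = 2*W*(89 + W) (U(W) = (2*W)*(89 + W) = 2*W*(89 + W))
-45583/(-33980) + 22397/U(h(-14)) = -45583/(-33980) + 22397/((2*(-1/14)*(89 - 1/14))) = -45583*(-1/33980) + 22397/((2*(-1/14)*(1245/14))) = 45583/33980 + 22397/(-1245/98) = 45583/33980 + 22397*(-98/1245) = 45583/33980 - 2194906/1245 = -14905231009/8461020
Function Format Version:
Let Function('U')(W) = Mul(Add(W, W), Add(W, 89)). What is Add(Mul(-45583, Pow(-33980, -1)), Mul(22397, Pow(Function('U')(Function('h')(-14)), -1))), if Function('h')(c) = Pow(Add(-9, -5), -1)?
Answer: Rational(-14905231009, 8461020) ≈ -1761.6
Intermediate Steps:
Function('h')(c) = Rational(-1, 14) (Function('h')(c) = Pow(-14, -1) = Rational(-1, 14))
Function('U')(W) = Mul(2, W, Add(89, W)) (Function('U')(W) = Mul(Mul(2, W), Add(89, W)) = Mul(2, W, Add(89, W)))
Add(Mul(-45583, Pow(-33980, -1)), Mul(22397, Pow(Function('U')(Function('h')(-14)), -1))) = Add(Mul(-45583, Pow(-33980, -1)), Mul(22397, Pow(Mul(2, Rational(-1, 14), Add(89, Rational(-1, 14))), -1))) = Add(Mul(-45583, Rational(-1, 33980)), Mul(22397, Pow(Mul(2, Rational(-1, 14), Rational(1245, 14)), -1))) = Add(Rational(45583, 33980), Mul(22397, Pow(Rational(-1245, 98), -1))) = Add(Rational(45583, 33980), Mul(22397, Rational(-98, 1245))) = Add(Rational(45583, 33980), Rational(-2194906, 1245)) = Rational(-14905231009, 8461020)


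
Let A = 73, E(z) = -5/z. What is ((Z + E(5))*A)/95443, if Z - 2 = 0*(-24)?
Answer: 73/95443 ≈ 0.00076485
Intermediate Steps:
Z = 2 (Z = 2 + 0*(-24) = 2 + 0 = 2)
((Z + E(5))*A)/95443 = ((2 - 5/5)*73)/95443 = ((2 - 5*⅕)*73)*(1/95443) = ((2 - 1)*73)*(1/95443) = (1*73)*(1/95443) = 73*(1/95443) = 73/95443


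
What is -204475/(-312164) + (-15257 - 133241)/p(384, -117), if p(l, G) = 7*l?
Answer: -817966087/14983872 ≈ -54.590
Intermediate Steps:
-204475/(-312164) + (-15257 - 133241)/p(384, -117) = -204475/(-312164) + (-15257 - 133241)/((7*384)) = -204475*(-1/312164) - 148498/2688 = 204475/312164 - 148498*1/2688 = 204475/312164 - 10607/192 = -817966087/14983872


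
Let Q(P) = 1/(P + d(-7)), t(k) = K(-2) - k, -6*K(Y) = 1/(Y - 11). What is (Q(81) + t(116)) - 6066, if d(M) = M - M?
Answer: -13019239/2106 ≈ -6182.0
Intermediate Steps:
K(Y) = -1/(6*(-11 + Y)) (K(Y) = -1/(6*(Y - 11)) = -1/(6*(-11 + Y)))
t(k) = 1/78 - k (t(k) = -1/(-66 + 6*(-2)) - k = -1/(-66 - 12) - k = -1/(-78) - k = -1*(-1/78) - k = 1/78 - k)
d(M) = 0
Q(P) = 1/P (Q(P) = 1/(P + 0) = 1/P)
(Q(81) + t(116)) - 6066 = (1/81 + (1/78 - 1*116)) - 6066 = (1/81 + (1/78 - 116)) - 6066 = (1/81 - 9047/78) - 6066 = -244243/2106 - 6066 = -13019239/2106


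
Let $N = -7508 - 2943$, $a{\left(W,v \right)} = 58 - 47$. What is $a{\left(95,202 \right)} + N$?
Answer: $-10440$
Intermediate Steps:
$a{\left(W,v \right)} = 11$
$N = -10451$ ($N = -7508 - 2943 = -10451$)
$a{\left(95,202 \right)} + N = 11 - 10451 = -10440$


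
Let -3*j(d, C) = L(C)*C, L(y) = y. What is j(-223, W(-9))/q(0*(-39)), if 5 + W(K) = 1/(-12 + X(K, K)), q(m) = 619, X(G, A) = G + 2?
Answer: -3072/223459 ≈ -0.013747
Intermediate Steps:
X(G, A) = 2 + G
W(K) = -5 + 1/(-10 + K) (W(K) = -5 + 1/(-12 + (2 + K)) = -5 + 1/(-10 + K))
j(d, C) = -C²/3 (j(d, C) = -C*C/3 = -C²/3)
j(-223, W(-9))/q(0*(-39)) = -(51 - 5*(-9))²/(-10 - 9)²/3/619 = -(51 + 45)²/361/3*(1/619) = -(-1/19*96)²/3*(1/619) = -(-96/19)²/3*(1/619) = -⅓*9216/361*(1/619) = -3072/361*1/619 = -3072/223459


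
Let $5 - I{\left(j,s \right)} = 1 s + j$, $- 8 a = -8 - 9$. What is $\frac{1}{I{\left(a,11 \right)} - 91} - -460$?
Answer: $\frac{364772}{793} \approx 459.99$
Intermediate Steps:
$a = \frac{17}{8}$ ($a = - \frac{-8 - 9}{8} = \left(- \frac{1}{8}\right) \left(-17\right) = \frac{17}{8} \approx 2.125$)
$I{\left(j,s \right)} = 5 - j - s$ ($I{\left(j,s \right)} = 5 - \left(1 s + j\right) = 5 - \left(s + j\right) = 5 - \left(j + s\right) = 5 - j - s$)
$\frac{1}{I{\left(a,11 \right)} - 91} - -460 = \frac{1}{\left(5 - \frac{17}{8} - 11\right) - 91} - -460 = \frac{1}{\left(5 - \frac{17}{8} - 11\right) - 91} + 460 = \frac{1}{- \frac{65}{8} - 91} + 460 = \frac{1}{- \frac{793}{8}} + 460 = - \frac{8}{793} + 460 = \frac{364772}{793}$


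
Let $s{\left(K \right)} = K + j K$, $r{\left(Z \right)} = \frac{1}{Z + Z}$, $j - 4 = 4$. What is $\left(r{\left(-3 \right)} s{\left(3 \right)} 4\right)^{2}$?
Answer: $324$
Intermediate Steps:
$j = 8$ ($j = 4 + 4 = 8$)
$r{\left(Z \right)} = \frac{1}{2 Z}$
$s{\left(K \right)} = 9 K$ ($s{\left(K \right)} = K + 8 K = 9 K$)
$\left(r{\left(-3 \right)} s{\left(3 \right)} 4\right)^{2} = \left(\frac{1}{2 \left(-3\right)} 9 \cdot 3 \cdot 4\right)^{2} = \left(\frac{1}{2} \left(- \frac{1}{3}\right) 27 \cdot 4\right)^{2} = \left(\left(- \frac{1}{6}\right) 27 \cdot 4\right)^{2} = \left(\left(- \frac{9}{2}\right) 4\right)^{2} = \left(-18\right)^{2} = 324$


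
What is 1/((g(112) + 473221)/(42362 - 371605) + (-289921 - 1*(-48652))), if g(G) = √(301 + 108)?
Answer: -26153945345880884/6310173830723848297335 + 329243*√409/6310173830723848297335 ≈ -4.1447e-6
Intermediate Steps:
g(G) = √409
1/((g(112) + 473221)/(42362 - 371605) + (-289921 - 1*(-48652))) = 1/((√409 + 473221)/(42362 - 371605) + (-289921 - 1*(-48652))) = 1/((473221 + √409)/(-329243) + (-289921 + 48652)) = 1/((473221 + √409)*(-1/329243) - 241269) = 1/((-473221/329243 - √409/329243) - 241269) = 1/(-79436602588/329243 - √409/329243)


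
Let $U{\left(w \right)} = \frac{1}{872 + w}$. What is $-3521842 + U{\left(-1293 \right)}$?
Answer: $- \frac{1482695483}{421} \approx -3.5218 \cdot 10^{6}$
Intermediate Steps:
$-3521842 + U{\left(-1293 \right)} = -3521842 + \frac{1}{872 - 1293} = -3521842 + \frac{1}{-421} = -3521842 - \frac{1}{421} = - \frac{1482695483}{421}$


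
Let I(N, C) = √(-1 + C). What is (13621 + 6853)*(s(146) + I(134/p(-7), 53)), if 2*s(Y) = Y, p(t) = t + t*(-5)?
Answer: 1494602 + 40948*√13 ≈ 1.6422e+6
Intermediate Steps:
p(t) = -4*t (p(t) = t - 5*t = -4*t)
s(Y) = Y/2
(13621 + 6853)*(s(146) + I(134/p(-7), 53)) = (13621 + 6853)*((½)*146 + √(-1 + 53)) = 20474*(73 + √52) = 20474*(73 + 2*√13) = 1494602 + 40948*√13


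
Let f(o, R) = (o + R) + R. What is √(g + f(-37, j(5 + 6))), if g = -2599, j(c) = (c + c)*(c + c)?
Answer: 2*I*√417 ≈ 40.841*I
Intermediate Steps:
j(c) = 4*c² (j(c) = (2*c)*(2*c) = 4*c²)
f(o, R) = o + 2*R (f(o, R) = (R + o) + R = o + 2*R)
√(g + f(-37, j(5 + 6))) = √(-2599 + (-37 + 2*(4*(5 + 6)²))) = √(-2599 + (-37 + 2*(4*11²))) = √(-2599 + (-37 + 2*(4*121))) = √(-2599 + (-37 + 2*484)) = √(-2599 + (-37 + 968)) = √(-2599 + 931) = √(-1668) = 2*I*√417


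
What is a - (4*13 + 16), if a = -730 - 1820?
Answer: -2618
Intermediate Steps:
a = -2550
a - (4*13 + 16) = -2550 - (4*13 + 16) = -2550 - (52 + 16) = -2550 - 1*68 = -2550 - 68 = -2618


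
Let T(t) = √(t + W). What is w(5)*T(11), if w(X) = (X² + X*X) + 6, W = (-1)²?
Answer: 112*√3 ≈ 193.99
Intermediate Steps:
W = 1
w(X) = 6 + 2*X² (w(X) = (X² + X²) + 6 = 2*X² + 6 = 6 + 2*X²)
T(t) = √(1 + t) (T(t) = √(t + 1) = √(1 + t))
w(5)*T(11) = (6 + 2*5²)*√(1 + 11) = (6 + 2*25)*√12 = (6 + 50)*(2*√3) = 56*(2*√3) = 112*√3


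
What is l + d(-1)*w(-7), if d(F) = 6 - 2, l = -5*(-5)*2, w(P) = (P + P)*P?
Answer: 442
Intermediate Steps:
w(P) = 2*P² (w(P) = (2*P)*P = 2*P²)
l = 50 (l = 25*2 = 50)
d(F) = 4
l + d(-1)*w(-7) = 50 + 4*(2*(-7)²) = 50 + 4*(2*49) = 50 + 4*98 = 50 + 392 = 442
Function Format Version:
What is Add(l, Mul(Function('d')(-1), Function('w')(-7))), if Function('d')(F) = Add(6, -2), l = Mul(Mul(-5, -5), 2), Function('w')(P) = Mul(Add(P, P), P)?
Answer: 442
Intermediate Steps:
Function('w')(P) = Mul(2, Pow(P, 2)) (Function('w')(P) = Mul(Mul(2, P), P) = Mul(2, Pow(P, 2)))
l = 50 (l = Mul(25, 2) = 50)
Function('d')(F) = 4
Add(l, Mul(Function('d')(-1), Function('w')(-7))) = Add(50, Mul(4, Mul(2, Pow(-7, 2)))) = Add(50, Mul(4, Mul(2, 49))) = Add(50, Mul(4, 98)) = Add(50, 392) = 442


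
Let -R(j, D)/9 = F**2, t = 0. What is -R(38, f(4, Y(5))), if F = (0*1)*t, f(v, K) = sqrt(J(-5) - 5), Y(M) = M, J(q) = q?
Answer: 0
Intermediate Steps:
f(v, K) = I*sqrt(10) (f(v, K) = sqrt(-5 - 5) = sqrt(-10) = I*sqrt(10))
F = 0 (F = (0*1)*0 = 0*0 = 0)
R(j, D) = 0 (R(j, D) = -9*0**2 = -9*0 = 0)
-R(38, f(4, Y(5))) = -1*0 = 0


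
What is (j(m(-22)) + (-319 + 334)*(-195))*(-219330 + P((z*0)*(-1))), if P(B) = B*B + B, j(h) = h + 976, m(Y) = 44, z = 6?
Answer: 417823650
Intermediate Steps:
j(h) = 976 + h
P(B) = B + B² (P(B) = B² + B = B + B²)
(j(m(-22)) + (-319 + 334)*(-195))*(-219330 + P((z*0)*(-1))) = ((976 + 44) + (-319 + 334)*(-195))*(-219330 + ((6*0)*(-1))*(1 + (6*0)*(-1))) = (1020 + 15*(-195))*(-219330 + (0*(-1))*(1 + 0*(-1))) = (1020 - 2925)*(-219330 + 0*(1 + 0)) = -1905*(-219330 + 0*1) = -1905*(-219330 + 0) = -1905*(-219330) = 417823650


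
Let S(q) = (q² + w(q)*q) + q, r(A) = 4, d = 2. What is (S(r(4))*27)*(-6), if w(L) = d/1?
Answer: -4536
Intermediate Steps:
w(L) = 2 (w(L) = 2/1 = 2*1 = 2)
S(q) = q² + 3*q (S(q) = (q² + 2*q) + q = q² + 3*q)
(S(r(4))*27)*(-6) = ((4*(3 + 4))*27)*(-6) = ((4*7)*27)*(-6) = (28*27)*(-6) = 756*(-6) = -4536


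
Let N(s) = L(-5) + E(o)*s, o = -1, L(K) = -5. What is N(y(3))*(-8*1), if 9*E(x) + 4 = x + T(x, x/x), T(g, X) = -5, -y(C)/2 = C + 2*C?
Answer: -120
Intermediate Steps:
y(C) = -6*C (y(C) = -2*(C + 2*C) = -6*C)
E(x) = -1 + x/9 (E(x) = -4/9 + (x - 5)/9 = -4/9 + (-5 + x)/9 = -4/9 + (-5/9 + x/9) = -1 + x/9)
N(s) = -5 - 10*s/9 (N(s) = -5 + (-1 + (⅑)*(-1))*s = -5 + (-1 - ⅑)*s = -5 - 10*s/9)
N(y(3))*(-8*1) = (-5 - (-20)*3/3)*(-8*1) = (-5 - 10/9*(-18))*(-8) = (-5 + 20)*(-8) = 15*(-8) = -120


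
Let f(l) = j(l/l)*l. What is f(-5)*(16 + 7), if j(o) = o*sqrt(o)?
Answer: -115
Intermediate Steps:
j(o) = o**(3/2)
f(l) = l (f(l) = (l/l)**(3/2)*l = 1**(3/2)*l = 1*l = l)
f(-5)*(16 + 7) = -5*(16 + 7) = -5*23 = -115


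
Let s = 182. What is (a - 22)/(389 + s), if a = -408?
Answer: -430/571 ≈ -0.75307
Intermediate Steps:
(a - 22)/(389 + s) = (-408 - 22)/(389 + 182) = -430/571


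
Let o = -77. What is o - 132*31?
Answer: -4169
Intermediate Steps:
o - 132*31 = -77 - 132*31 = -77 - 4092 = -4169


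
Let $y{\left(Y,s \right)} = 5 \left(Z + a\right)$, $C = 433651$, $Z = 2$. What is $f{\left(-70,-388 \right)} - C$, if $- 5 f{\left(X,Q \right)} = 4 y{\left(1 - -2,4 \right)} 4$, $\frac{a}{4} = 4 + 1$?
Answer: $-434003$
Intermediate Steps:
$a = 20$ ($a = 4 \left(4 + 1\right) = 4 \cdot 5 = 20$)
$y{\left(Y,s \right)} = 110$ ($y{\left(Y,s \right)} = 5 \left(2 + 20\right) = 5 \cdot 22 = 110$)
$f{\left(X,Q \right)} = -352$ ($f{\left(X,Q \right)} = - \frac{4 \cdot 110 \cdot 4}{5} = - \frac{440 \cdot 4}{5} = \left(- \frac{1}{5}\right) 1760 = -352$)
$f{\left(-70,-388 \right)} - C = -352 - 433651 = -434003$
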